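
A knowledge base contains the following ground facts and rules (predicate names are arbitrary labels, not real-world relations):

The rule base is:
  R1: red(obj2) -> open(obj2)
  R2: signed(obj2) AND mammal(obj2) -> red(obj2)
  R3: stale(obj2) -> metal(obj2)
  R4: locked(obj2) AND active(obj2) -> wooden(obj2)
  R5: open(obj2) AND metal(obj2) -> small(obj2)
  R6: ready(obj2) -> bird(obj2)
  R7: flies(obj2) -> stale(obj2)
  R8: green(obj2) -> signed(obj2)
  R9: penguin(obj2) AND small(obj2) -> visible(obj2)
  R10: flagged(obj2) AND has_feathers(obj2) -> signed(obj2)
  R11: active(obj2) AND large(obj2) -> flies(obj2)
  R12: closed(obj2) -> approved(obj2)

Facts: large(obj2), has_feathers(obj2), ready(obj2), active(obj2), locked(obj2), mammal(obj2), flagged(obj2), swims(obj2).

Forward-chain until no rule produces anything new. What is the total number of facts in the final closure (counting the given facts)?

17

Round 1 fires R4, R6, R10, R11, giving wooden(obj2), bird(obj2), signed(obj2), flies(obj2).
Round 2 fires R2, R7, giving red(obj2), stale(obj2).
Round 3 fires R1, R3, giving open(obj2), metal(obj2).
Round 4 fires R5, giving small(obj2).
Closure: {active(obj2), bird(obj2), flagged(obj2), flies(obj2), has_feathers(obj2), large(obj2), locked(obj2), mammal(obj2), metal(obj2), open(obj2), ready(obj2), red(obj2), signed(obj2), small(obj2), stale(obj2), swims(obj2), wooden(obj2)} — 17 facts.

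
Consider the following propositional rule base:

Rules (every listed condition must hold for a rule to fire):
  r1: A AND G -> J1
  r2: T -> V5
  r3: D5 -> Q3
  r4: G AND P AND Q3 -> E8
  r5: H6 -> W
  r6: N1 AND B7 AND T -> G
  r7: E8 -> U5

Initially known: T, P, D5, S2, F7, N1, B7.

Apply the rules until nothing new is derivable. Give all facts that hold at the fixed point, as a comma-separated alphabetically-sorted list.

Round 1: r2 [T -> V5]; r3 [D5 -> Q3]; r6 [N1 AND B7 AND T -> G]. Adds V5, Q3, G.
Round 2: r4 [G AND P AND Q3 -> E8]. Adds E8.
Round 3: r7 [E8 -> U5]. Adds U5.

B7, D5, E8, F7, G, N1, P, Q3, S2, T, U5, V5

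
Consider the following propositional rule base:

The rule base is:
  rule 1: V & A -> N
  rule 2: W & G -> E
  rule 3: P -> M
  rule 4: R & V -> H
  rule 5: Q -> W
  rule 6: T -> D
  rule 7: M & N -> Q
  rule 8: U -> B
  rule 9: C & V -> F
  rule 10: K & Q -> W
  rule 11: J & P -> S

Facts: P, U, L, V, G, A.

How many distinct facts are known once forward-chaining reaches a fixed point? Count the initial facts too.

12

Round 1: rule 1 [V & A -> N]; rule 3 [P -> M]; rule 8 [U -> B]. Adds N, M, B.
Round 2: rule 7 [M & N -> Q]. Adds Q.
Round 3: rule 5 [Q -> W]. Adds W.
Round 4: rule 2 [W & G -> E]. Adds E.
Closure: {A, B, E, G, L, M, N, P, Q, U, V, W} — 12 facts.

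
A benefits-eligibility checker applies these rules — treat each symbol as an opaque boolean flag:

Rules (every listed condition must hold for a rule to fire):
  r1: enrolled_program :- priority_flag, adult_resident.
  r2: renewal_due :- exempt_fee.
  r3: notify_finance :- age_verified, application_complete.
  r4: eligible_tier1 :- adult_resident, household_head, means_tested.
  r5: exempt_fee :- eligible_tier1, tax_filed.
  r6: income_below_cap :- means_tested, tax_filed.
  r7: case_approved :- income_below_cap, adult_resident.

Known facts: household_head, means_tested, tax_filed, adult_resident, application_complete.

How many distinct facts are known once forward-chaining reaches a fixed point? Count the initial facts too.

Round 1 — r4, r6, derive eligible_tier1, income_below_cap.
Round 2 — r5, r7, derive exempt_fee, case_approved.
Round 3 — r2, derive renewal_due.
Closure: {adult_resident, application_complete, case_approved, eligible_tier1, exempt_fee, household_head, income_below_cap, means_tested, renewal_due, tax_filed} — 10 facts.

10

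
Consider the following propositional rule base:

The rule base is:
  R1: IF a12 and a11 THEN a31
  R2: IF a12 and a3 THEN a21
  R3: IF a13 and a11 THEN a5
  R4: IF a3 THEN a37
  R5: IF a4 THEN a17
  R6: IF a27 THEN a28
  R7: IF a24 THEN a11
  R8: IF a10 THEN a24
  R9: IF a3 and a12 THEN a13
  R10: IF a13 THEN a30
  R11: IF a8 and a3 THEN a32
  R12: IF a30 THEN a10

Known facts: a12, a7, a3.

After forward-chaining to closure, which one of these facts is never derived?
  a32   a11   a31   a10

a32

Round 1 fires R2, R4, R9, giving a21, a37, a13.
Round 2 fires R10, giving a30.
Round 3 fires R12, giving a10.
Round 4 fires R8, giving a24.
Round 5 fires R7, giving a11.
Round 6 fires R1, R3, giving a31, a5.
Derived: a11 (round 5), a10 (round 3), a31 (round 6). a32 never appears in any round.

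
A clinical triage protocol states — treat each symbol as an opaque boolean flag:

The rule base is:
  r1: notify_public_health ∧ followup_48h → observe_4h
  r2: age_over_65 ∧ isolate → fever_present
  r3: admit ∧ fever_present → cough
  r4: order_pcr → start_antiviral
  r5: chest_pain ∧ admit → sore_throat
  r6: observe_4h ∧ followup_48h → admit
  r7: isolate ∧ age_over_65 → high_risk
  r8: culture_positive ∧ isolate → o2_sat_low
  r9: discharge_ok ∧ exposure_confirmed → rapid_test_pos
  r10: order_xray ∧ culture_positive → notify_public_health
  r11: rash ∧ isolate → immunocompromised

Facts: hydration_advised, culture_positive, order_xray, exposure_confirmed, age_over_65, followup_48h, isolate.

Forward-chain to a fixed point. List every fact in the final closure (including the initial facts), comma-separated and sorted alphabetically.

admit, age_over_65, cough, culture_positive, exposure_confirmed, fever_present, followup_48h, high_risk, hydration_advised, isolate, notify_public_health, o2_sat_low, observe_4h, order_xray

Round 1: r2 [age_over_65 ∧ isolate → fever_present]; r7 [isolate ∧ age_over_65 → high_risk]; r8 [culture_positive ∧ isolate → o2_sat_low]; r10 [order_xray ∧ culture_positive → notify_public_health]. Adds fever_present, high_risk, o2_sat_low, notify_public_health.
Round 2: r1 [notify_public_health ∧ followup_48h → observe_4h]. Adds observe_4h.
Round 3: r6 [observe_4h ∧ followup_48h → admit]. Adds admit.
Round 4: r3 [admit ∧ fever_present → cough]. Adds cough.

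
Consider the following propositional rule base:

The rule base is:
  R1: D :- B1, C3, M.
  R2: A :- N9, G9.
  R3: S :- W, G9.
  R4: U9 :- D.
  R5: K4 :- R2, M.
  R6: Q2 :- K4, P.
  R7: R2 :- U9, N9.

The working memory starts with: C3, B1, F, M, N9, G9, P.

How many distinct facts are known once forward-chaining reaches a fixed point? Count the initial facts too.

13

Round 1: R1 [D :- B1, C3, M.]; R2 [A :- N9, G9.]. Adds D, A.
Round 2: R4 [U9 :- D.]. Adds U9.
Round 3: R7 [R2 :- U9, N9.]. Adds R2.
Round 4: R5 [K4 :- R2, M.]. Adds K4.
Round 5: R6 [Q2 :- K4, P.]. Adds Q2.
Closure: {A, B1, C3, D, F, G9, K4, M, N9, P, Q2, R2, U9} — 13 facts.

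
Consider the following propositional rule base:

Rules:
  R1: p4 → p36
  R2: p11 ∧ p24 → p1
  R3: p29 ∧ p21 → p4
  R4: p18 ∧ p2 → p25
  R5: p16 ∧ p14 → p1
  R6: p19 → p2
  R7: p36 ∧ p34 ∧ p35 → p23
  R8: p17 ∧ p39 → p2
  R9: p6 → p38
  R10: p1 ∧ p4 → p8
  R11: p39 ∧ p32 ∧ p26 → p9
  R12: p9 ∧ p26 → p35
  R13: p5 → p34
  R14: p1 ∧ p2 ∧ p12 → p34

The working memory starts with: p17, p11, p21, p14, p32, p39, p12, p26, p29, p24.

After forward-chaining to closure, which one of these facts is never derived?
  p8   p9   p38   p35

p38

Round 1: R2 [p11 ∧ p24 → p1]; R3 [p29 ∧ p21 → p4]; R8 [p17 ∧ p39 → p2]; R11 [p39 ∧ p32 ∧ p26 → p9]. New: p1, p4, p2, p9.
Round 2: R1 [p4 → p36]; R10 [p1 ∧ p4 → p8]; R12 [p9 ∧ p26 → p35]; R14 [p1 ∧ p2 ∧ p12 → p34]. New: p36, p8, p35, p34.
Round 3: R7 [p36 ∧ p34 ∧ p35 → p23]. New: p23.
Derived: p8 (round 2), p9 (round 1), p35 (round 2). p38 never appears in any round.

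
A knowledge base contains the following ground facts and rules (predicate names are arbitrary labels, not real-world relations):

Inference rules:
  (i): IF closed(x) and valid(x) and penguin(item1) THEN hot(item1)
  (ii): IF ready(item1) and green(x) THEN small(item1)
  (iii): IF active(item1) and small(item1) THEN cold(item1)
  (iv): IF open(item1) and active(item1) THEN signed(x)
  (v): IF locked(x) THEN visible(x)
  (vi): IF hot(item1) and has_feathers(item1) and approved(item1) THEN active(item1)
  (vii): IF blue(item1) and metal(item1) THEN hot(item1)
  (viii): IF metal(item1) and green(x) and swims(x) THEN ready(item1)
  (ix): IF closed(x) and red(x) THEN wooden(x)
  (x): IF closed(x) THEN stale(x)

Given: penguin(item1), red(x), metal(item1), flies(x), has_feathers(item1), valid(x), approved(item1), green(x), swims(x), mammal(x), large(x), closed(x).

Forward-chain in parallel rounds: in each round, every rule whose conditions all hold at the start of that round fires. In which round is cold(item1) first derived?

3

Round 1 fires (i), (viii), (ix), (x), giving hot(item1), ready(item1), wooden(x), stale(x).
Round 2 fires (ii), (vi), giving small(item1), active(item1).
Round 3 fires (iii), giving cold(item1).
cold(item1) first appears in round 3.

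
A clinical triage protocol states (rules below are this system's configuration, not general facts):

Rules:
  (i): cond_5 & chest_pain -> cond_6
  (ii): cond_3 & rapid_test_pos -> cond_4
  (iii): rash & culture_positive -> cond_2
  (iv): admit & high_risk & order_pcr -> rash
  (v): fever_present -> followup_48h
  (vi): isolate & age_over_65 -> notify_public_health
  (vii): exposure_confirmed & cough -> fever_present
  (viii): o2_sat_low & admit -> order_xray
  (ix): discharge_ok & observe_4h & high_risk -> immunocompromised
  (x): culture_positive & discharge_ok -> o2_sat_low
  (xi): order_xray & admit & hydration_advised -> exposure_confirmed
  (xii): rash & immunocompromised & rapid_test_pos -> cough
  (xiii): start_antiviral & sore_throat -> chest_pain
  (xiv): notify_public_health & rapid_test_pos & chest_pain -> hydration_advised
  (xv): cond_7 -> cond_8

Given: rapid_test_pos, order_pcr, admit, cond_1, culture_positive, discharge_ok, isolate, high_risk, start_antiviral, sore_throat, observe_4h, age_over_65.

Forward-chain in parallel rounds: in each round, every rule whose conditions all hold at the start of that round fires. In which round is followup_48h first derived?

5

Round 1 fires (iv), (vi), (ix), (x), (xiii), giving rash, notify_public_health, immunocompromised, o2_sat_low, chest_pain.
Round 2 fires (iii), (viii), (xii), (xiv), giving cond_2, order_xray, cough, hydration_advised.
Round 3 fires (xi), giving exposure_confirmed.
Round 4 fires (vii), giving fever_present.
Round 5 fires (v), giving followup_48h.
followup_48h first appears in round 5.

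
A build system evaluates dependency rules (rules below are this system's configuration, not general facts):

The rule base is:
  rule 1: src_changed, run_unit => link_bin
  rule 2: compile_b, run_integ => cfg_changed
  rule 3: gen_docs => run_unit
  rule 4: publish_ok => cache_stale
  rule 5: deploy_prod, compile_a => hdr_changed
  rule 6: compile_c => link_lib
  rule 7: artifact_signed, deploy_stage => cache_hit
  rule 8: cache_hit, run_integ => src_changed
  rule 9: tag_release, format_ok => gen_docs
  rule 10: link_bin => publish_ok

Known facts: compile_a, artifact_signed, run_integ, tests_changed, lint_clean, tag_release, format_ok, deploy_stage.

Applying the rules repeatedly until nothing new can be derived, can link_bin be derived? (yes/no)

yes

Round 1 — rule 7, rule 9, derive cache_hit, gen_docs.
Round 2 — rule 3, rule 8, derive run_unit, src_changed.
Round 3 — rule 1, derive link_bin.
Round 4 — rule 10, derive publish_ok.
Round 5 — rule 4, derive cache_stale.
link_bin appears in round 3, so it is derivable.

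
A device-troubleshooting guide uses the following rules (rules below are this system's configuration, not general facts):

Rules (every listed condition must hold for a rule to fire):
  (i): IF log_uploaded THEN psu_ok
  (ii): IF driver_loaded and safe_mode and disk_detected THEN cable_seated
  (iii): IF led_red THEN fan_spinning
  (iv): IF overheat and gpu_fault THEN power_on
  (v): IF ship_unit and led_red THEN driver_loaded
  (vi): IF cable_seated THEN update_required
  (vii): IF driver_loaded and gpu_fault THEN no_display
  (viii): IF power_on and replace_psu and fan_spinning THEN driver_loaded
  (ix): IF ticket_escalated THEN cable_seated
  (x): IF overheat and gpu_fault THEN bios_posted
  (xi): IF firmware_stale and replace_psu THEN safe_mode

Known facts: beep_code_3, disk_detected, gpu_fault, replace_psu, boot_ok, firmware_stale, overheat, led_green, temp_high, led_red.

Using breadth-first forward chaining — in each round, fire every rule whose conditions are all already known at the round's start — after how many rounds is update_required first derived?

4

Round 1: (iii) [IF led_red THEN fan_spinning]; (iv) [IF overheat and gpu_fault THEN power_on]; (x) [IF overheat and gpu_fault THEN bios_posted]; (xi) [IF firmware_stale and replace_psu THEN safe_mode]. New: fan_spinning, power_on, bios_posted, safe_mode.
Round 2: (viii) [IF power_on and replace_psu and fan_spinning THEN driver_loaded]. New: driver_loaded.
Round 3: (ii) [IF driver_loaded and safe_mode and disk_detected THEN cable_seated]; (vii) [IF driver_loaded and gpu_fault THEN no_display]. New: cable_seated, no_display.
Round 4: (vi) [IF cable_seated THEN update_required]. New: update_required.
update_required first appears in round 4.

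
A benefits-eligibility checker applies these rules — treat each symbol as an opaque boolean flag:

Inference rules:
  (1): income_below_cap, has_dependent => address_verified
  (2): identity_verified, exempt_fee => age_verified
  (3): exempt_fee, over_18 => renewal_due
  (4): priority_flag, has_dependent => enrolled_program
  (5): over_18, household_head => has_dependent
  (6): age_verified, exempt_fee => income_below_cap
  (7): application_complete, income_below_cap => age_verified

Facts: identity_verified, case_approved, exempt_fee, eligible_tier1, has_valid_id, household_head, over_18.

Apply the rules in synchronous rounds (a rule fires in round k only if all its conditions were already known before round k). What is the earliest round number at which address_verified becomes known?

3

Round 1: (2) [identity_verified, exempt_fee => age_verified]; (3) [exempt_fee, over_18 => renewal_due]; (5) [over_18, household_head => has_dependent]. Adds age_verified, renewal_due, has_dependent.
Round 2: (6) [age_verified, exempt_fee => income_below_cap]. Adds income_below_cap.
Round 3: (1) [income_below_cap, has_dependent => address_verified]. Adds address_verified.
address_verified first appears in round 3.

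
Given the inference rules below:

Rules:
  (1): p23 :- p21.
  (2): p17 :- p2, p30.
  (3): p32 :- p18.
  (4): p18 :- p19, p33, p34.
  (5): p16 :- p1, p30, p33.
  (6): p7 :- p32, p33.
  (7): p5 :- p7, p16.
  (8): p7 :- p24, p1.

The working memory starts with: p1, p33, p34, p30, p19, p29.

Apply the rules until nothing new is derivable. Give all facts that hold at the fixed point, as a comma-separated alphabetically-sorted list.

Round 1 — (4), (5), derive p18, p16.
Round 2 — (3), derive p32.
Round 3 — (6), derive p7.
Round 4 — (7), derive p5.

p1, p16, p18, p19, p29, p30, p32, p33, p34, p5, p7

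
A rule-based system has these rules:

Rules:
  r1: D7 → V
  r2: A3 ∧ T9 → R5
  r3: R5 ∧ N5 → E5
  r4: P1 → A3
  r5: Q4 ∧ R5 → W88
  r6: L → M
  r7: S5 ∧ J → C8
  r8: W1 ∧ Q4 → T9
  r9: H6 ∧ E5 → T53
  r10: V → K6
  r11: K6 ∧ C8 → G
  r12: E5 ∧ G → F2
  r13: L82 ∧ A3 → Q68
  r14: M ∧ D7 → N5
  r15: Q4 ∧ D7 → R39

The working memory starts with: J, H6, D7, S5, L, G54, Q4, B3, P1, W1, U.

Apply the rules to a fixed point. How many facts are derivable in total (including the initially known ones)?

[1] r1 [D7 → V]; r4 [P1 → A3]; r6 [L → M]; r7 [S5 ∧ J → C8]; r8 [W1 ∧ Q4 → T9]; r15 [Q4 ∧ D7 → R39]. ⇒ new: V, A3, M, C8, T9, R39.
[2] r2 [A3 ∧ T9 → R5]; r10 [V → K6]; r14 [M ∧ D7 → N5]. ⇒ new: R5, K6, N5.
[3] r3 [R5 ∧ N5 → E5]; r5 [Q4 ∧ R5 → W88]; r11 [K6 ∧ C8 → G]. ⇒ new: E5, W88, G.
[4] r9 [H6 ∧ E5 → T53]; r12 [E5 ∧ G → F2]. ⇒ new: T53, F2.
Closure: {A3, B3, C8, D7, E5, F2, G, G54, H6, J, K6, L, M, N5, P1, Q4, R39, R5, S5, T53, T9, U, V, W1, W88} — 25 facts.

25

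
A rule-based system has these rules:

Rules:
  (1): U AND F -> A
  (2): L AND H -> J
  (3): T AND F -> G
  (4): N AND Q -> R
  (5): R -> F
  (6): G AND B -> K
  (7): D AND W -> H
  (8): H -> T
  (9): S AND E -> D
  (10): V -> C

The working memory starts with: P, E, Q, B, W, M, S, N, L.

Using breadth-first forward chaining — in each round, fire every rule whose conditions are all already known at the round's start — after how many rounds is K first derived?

Round 1: (4) [N AND Q -> R]; (9) [S AND E -> D]. New: R, D.
Round 2: (5) [R -> F]; (7) [D AND W -> H]. New: F, H.
Round 3: (2) [L AND H -> J]; (8) [H -> T]. New: J, T.
Round 4: (3) [T AND F -> G]. New: G.
Round 5: (6) [G AND B -> K]. New: K.
K first appears in round 5.

5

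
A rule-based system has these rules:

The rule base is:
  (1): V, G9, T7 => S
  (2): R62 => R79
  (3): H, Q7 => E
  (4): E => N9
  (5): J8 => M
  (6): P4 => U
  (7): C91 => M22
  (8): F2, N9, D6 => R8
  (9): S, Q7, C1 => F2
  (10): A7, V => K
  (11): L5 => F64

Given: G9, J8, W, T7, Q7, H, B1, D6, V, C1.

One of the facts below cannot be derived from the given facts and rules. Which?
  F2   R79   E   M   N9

R79

Round 1: (1) [V, G9, T7 => S]; (3) [H, Q7 => E]; (5) [J8 => M]. Adds S, E, M.
Round 2: (4) [E => N9]; (9) [S, Q7, C1 => F2]. Adds N9, F2.
Round 3: (8) [F2, N9, D6 => R8]. Adds R8.
Derived: M (round 1), F2 (round 2), N9 (round 2), E (round 1). R79 never appears in any round.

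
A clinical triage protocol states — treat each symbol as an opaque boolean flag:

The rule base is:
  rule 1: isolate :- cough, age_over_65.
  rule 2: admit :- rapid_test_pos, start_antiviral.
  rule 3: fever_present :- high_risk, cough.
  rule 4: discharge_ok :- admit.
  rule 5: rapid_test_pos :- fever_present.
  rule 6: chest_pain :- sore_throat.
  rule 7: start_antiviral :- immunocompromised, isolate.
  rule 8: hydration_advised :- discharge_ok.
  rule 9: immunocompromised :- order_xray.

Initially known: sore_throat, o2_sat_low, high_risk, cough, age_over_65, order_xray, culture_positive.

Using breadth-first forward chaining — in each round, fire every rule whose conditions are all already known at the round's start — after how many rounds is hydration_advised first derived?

5

Round 1 — rule 1, rule 3, rule 6, rule 9, derive isolate, fever_present, chest_pain, immunocompromised.
Round 2 — rule 5, rule 7, derive rapid_test_pos, start_antiviral.
Round 3 — rule 2, derive admit.
Round 4 — rule 4, derive discharge_ok.
Round 5 — rule 8, derive hydration_advised.
hydration_advised first appears in round 5.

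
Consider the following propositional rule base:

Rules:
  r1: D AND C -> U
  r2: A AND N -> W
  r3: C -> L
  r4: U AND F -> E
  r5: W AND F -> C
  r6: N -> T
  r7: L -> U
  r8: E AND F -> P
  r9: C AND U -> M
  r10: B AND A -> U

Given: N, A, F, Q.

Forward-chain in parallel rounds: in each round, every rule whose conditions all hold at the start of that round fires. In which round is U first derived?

4

Round 1: r2 [A AND N -> W]; r6 [N -> T]. New: W, T.
Round 2: r5 [W AND F -> C]. New: C.
Round 3: r3 [C -> L]. New: L.
Round 4: r7 [L -> U]. New: U.
U first appears in round 4.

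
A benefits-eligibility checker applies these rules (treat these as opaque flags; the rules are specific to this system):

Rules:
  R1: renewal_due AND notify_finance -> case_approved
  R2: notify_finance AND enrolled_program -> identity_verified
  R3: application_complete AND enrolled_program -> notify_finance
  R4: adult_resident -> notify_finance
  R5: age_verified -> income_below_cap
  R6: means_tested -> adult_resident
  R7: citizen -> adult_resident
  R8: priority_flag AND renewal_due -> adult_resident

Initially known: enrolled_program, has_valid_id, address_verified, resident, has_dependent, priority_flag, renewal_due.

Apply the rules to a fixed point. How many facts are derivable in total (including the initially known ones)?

11

Round 1: R8 [priority_flag AND renewal_due -> adult_resident]. New: adult_resident.
Round 2: R4 [adult_resident -> notify_finance]. New: notify_finance.
Round 3: R1 [renewal_due AND notify_finance -> case_approved]; R2 [notify_finance AND enrolled_program -> identity_verified]. New: case_approved, identity_verified.
Closure: {address_verified, adult_resident, case_approved, enrolled_program, has_dependent, has_valid_id, identity_verified, notify_finance, priority_flag, renewal_due, resident} — 11 facts.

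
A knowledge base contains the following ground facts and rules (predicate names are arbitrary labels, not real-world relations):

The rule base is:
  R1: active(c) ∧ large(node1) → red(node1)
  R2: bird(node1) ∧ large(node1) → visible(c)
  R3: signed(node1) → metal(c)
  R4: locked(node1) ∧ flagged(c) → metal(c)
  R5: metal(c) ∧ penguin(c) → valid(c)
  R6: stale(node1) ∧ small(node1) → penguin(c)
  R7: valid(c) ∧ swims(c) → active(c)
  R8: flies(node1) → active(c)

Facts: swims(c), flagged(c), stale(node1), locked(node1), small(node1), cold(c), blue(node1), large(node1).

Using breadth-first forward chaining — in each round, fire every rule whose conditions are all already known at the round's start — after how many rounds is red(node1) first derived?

Round 1 — R4, R6, derive metal(c), penguin(c).
Round 2 — R5, derive valid(c).
Round 3 — R7, derive active(c).
Round 4 — R1, derive red(node1).
red(node1) first appears in round 4.

4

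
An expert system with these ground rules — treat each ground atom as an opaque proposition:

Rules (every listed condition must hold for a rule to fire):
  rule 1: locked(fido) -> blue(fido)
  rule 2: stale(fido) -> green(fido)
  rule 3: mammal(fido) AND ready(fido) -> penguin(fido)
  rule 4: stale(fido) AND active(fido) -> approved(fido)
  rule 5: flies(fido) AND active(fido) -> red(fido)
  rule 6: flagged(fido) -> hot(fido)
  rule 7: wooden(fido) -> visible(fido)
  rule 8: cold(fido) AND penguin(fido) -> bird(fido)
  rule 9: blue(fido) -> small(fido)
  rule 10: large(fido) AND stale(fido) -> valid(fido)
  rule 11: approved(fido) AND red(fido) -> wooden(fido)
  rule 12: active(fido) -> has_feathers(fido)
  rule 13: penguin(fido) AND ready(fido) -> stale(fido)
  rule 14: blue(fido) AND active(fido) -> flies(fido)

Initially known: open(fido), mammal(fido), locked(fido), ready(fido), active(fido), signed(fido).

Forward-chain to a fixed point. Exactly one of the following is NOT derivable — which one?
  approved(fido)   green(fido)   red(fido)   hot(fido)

hot(fido)

Round 1 — rule 1, rule 3, rule 12, derive blue(fido), penguin(fido), has_feathers(fido).
Round 2 — rule 9, rule 13, rule 14, derive small(fido), stale(fido), flies(fido).
Round 3 — rule 2, rule 4, rule 5, derive green(fido), approved(fido), red(fido).
Round 4 — rule 11, derive wooden(fido).
Round 5 — rule 7, derive visible(fido).
Derived: approved(fido) (round 3), green(fido) (round 3), red(fido) (round 3). hot(fido) never appears in any round.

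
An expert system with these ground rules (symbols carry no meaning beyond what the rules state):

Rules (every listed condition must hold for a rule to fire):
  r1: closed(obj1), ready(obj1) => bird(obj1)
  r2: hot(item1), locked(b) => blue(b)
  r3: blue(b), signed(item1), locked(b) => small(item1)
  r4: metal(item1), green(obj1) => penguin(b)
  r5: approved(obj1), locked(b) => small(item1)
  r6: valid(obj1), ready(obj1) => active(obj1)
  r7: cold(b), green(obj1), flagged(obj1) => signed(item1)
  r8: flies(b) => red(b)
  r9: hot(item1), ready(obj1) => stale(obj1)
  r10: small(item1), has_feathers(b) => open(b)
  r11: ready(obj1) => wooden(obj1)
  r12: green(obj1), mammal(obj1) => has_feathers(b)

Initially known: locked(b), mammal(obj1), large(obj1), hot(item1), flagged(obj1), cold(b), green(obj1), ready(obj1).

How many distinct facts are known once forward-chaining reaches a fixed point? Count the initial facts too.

15

Round 1 fires r2, r7, r9, r11, r12, giving blue(b), signed(item1), stale(obj1), wooden(obj1), has_feathers(b).
Round 2 fires r3, giving small(item1).
Round 3 fires r10, giving open(b).
Closure: {blue(b), cold(b), flagged(obj1), green(obj1), has_feathers(b), hot(item1), large(obj1), locked(b), mammal(obj1), open(b), ready(obj1), signed(item1), small(item1), stale(obj1), wooden(obj1)} — 15 facts.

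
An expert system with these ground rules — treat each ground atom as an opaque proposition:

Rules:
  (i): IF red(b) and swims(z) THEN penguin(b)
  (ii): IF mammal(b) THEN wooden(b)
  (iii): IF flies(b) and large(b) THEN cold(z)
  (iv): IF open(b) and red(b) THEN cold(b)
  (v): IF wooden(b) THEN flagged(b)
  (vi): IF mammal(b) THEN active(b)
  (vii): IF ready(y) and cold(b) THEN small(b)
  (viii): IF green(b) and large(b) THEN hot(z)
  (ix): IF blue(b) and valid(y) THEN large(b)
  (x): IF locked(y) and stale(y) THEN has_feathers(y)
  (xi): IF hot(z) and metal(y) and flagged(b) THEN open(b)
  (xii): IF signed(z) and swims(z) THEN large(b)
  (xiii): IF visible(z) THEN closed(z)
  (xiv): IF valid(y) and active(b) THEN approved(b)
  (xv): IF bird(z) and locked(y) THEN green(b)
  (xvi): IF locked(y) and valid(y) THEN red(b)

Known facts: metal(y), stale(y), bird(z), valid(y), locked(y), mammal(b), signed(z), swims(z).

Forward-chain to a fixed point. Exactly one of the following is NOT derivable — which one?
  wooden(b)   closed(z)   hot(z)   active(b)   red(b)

closed(z)

[1] (ii) [IF mammal(b) THEN wooden(b)]; (vi) [IF mammal(b) THEN active(b)]; (x) [IF locked(y) and stale(y) THEN has_feathers(y)]; (xii) [IF signed(z) and swims(z) THEN large(b)]; (xv) [IF bird(z) and locked(y) THEN green(b)]; (xvi) [IF locked(y) and valid(y) THEN red(b)]. ⇒ new: wooden(b), active(b), has_feathers(y), large(b), green(b), red(b).
[2] (i) [IF red(b) and swims(z) THEN penguin(b)]; (v) [IF wooden(b) THEN flagged(b)]; (viii) [IF green(b) and large(b) THEN hot(z)]; (xiv) [IF valid(y) and active(b) THEN approved(b)]. ⇒ new: penguin(b), flagged(b), hot(z), approved(b).
[3] (xi) [IF hot(z) and metal(y) and flagged(b) THEN open(b)]. ⇒ new: open(b).
[4] (iv) [IF open(b) and red(b) THEN cold(b)]. ⇒ new: cold(b).
Derived: red(b) (round 1), active(b) (round 1), hot(z) (round 2), wooden(b) (round 1). closed(z) never appears in any round.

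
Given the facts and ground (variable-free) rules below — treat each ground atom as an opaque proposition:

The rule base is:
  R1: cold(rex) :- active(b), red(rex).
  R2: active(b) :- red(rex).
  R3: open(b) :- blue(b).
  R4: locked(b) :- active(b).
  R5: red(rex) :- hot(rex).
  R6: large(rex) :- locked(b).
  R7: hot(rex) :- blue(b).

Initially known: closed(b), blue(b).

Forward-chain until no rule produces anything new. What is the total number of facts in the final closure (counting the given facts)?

9

Round 1: R3 [open(b) :- blue(b).]; R7 [hot(rex) :- blue(b).]. Adds open(b), hot(rex).
Round 2: R5 [red(rex) :- hot(rex).]. Adds red(rex).
Round 3: R2 [active(b) :- red(rex).]. Adds active(b).
Round 4: R1 [cold(rex) :- active(b), red(rex).]; R4 [locked(b) :- active(b).]. Adds cold(rex), locked(b).
Round 5: R6 [large(rex) :- locked(b).]. Adds large(rex).
Closure: {active(b), blue(b), closed(b), cold(rex), hot(rex), large(rex), locked(b), open(b), red(rex)} — 9 facts.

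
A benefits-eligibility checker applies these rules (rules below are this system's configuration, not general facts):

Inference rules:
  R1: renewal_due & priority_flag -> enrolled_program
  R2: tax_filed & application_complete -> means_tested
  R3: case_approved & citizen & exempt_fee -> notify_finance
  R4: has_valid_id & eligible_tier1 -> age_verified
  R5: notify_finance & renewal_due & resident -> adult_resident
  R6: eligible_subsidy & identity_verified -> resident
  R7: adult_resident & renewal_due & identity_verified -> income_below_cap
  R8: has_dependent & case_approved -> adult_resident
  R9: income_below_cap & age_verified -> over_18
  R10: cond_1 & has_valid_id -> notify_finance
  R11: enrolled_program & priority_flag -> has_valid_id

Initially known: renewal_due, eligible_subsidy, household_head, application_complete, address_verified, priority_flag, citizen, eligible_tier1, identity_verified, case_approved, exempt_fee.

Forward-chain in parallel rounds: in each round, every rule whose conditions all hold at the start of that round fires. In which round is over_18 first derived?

Round 1: R1 [renewal_due & priority_flag -> enrolled_program]; R3 [case_approved & citizen & exempt_fee -> notify_finance]; R6 [eligible_subsidy & identity_verified -> resident]. Adds enrolled_program, notify_finance, resident.
Round 2: R5 [notify_finance & renewal_due & resident -> adult_resident]; R11 [enrolled_program & priority_flag -> has_valid_id]. Adds adult_resident, has_valid_id.
Round 3: R4 [has_valid_id & eligible_tier1 -> age_verified]; R7 [adult_resident & renewal_due & identity_verified -> income_below_cap]. Adds age_verified, income_below_cap.
Round 4: R9 [income_below_cap & age_verified -> over_18]. Adds over_18.
over_18 first appears in round 4.

4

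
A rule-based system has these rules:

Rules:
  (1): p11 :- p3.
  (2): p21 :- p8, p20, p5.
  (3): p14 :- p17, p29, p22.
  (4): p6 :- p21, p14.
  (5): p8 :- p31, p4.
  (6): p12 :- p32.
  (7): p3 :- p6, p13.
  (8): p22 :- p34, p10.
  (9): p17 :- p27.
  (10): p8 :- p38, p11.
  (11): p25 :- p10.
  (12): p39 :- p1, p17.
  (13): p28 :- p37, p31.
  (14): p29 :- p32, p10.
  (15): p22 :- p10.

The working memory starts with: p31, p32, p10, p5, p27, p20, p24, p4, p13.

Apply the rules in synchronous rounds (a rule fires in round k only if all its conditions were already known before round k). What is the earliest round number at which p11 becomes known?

Round 1 — (5), (6), (9), (11), (14), (15), derive p8, p12, p17, p25, p29, p22.
Round 2 — (2), (3), derive p21, p14.
Round 3 — (4), derive p6.
Round 4 — (7), derive p3.
Round 5 — (1), derive p11.
p11 first appears in round 5.

5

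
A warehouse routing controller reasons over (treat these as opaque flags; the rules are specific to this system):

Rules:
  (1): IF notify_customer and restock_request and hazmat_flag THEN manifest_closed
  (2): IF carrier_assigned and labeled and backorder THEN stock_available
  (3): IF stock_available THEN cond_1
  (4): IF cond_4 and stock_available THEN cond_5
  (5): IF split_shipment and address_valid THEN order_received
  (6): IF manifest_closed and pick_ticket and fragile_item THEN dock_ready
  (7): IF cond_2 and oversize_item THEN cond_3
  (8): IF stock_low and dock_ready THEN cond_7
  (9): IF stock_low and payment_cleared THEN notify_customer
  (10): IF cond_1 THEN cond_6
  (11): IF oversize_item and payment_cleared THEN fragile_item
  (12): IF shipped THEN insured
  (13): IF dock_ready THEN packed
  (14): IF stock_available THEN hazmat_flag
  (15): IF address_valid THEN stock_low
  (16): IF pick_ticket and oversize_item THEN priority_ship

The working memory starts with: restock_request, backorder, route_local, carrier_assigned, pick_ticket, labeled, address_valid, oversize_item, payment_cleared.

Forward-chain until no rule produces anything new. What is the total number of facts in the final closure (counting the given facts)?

Round 1: (2) [IF carrier_assigned and labeled and backorder THEN stock_available]; (11) [IF oversize_item and payment_cleared THEN fragile_item]; (15) [IF address_valid THEN stock_low]; (16) [IF pick_ticket and oversize_item THEN priority_ship]. New: stock_available, fragile_item, stock_low, priority_ship.
Round 2: (3) [IF stock_available THEN cond_1]; (9) [IF stock_low and payment_cleared THEN notify_customer]; (14) [IF stock_available THEN hazmat_flag]. New: cond_1, notify_customer, hazmat_flag.
Round 3: (1) [IF notify_customer and restock_request and hazmat_flag THEN manifest_closed]; (10) [IF cond_1 THEN cond_6]. New: manifest_closed, cond_6.
Round 4: (6) [IF manifest_closed and pick_ticket and fragile_item THEN dock_ready]. New: dock_ready.
Round 5: (8) [IF stock_low and dock_ready THEN cond_7]; (13) [IF dock_ready THEN packed]. New: cond_7, packed.
Closure: {address_valid, backorder, carrier_assigned, cond_1, cond_6, cond_7, dock_ready, fragile_item, hazmat_flag, labeled, manifest_closed, notify_customer, oversize_item, packed, payment_cleared, pick_ticket, priority_ship, restock_request, route_local, stock_available, stock_low} — 21 facts.

21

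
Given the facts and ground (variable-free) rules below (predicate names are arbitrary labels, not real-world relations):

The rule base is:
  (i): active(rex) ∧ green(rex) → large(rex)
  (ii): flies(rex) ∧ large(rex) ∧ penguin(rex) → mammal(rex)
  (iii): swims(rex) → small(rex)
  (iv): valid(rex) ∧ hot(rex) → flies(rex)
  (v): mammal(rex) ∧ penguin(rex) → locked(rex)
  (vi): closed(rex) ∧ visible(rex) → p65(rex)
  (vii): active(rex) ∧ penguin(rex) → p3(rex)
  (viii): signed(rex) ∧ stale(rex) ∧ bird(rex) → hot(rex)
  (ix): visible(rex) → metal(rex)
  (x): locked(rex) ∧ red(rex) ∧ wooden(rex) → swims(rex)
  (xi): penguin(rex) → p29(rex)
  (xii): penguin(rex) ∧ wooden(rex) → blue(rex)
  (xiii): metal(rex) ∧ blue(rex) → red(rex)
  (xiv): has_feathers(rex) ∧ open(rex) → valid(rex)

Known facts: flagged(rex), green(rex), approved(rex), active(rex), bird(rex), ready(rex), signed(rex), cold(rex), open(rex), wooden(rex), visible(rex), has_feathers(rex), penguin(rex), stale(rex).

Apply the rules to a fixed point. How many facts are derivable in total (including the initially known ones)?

27

Round 1 fires (i), (vii), (viii), (ix), (xi), (xii), (xiv), giving large(rex), p3(rex), hot(rex), metal(rex), p29(rex), blue(rex), valid(rex).
Round 2 fires (iv), (xiii), giving flies(rex), red(rex).
Round 3 fires (ii), giving mammal(rex).
Round 4 fires (v), giving locked(rex).
Round 5 fires (x), giving swims(rex).
Round 6 fires (iii), giving small(rex).
Closure: {active(rex), approved(rex), bird(rex), blue(rex), cold(rex), flagged(rex), flies(rex), green(rex), has_feathers(rex), hot(rex), large(rex), locked(rex), mammal(rex), metal(rex), open(rex), p29(rex), p3(rex), penguin(rex), ready(rex), red(rex), signed(rex), small(rex), stale(rex), swims(rex), valid(rex), visible(rex), wooden(rex)} — 27 facts.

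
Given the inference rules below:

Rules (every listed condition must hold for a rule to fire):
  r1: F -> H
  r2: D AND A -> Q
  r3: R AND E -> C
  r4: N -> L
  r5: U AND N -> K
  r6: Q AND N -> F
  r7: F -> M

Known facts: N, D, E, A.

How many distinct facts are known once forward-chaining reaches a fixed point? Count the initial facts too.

[1] r2 [D AND A -> Q]; r4 [N -> L]. ⇒ new: Q, L.
[2] r6 [Q AND N -> F]. ⇒ new: F.
[3] r1 [F -> H]; r7 [F -> M]. ⇒ new: H, M.
Closure: {A, D, E, F, H, L, M, N, Q} — 9 facts.

9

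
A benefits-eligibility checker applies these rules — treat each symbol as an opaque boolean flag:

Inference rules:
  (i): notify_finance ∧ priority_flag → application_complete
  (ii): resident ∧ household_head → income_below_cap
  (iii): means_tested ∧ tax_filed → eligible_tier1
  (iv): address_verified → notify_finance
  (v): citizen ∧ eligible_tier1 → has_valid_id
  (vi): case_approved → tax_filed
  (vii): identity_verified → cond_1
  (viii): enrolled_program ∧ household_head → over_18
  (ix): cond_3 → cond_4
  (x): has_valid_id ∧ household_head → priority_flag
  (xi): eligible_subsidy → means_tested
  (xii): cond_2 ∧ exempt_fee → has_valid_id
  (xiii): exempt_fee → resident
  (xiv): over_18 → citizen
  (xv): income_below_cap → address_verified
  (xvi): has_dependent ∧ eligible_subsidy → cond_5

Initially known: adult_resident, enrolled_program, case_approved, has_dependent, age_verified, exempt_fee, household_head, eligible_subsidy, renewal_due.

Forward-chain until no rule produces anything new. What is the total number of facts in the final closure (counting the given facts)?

Round 1 — (vi), (viii), (xi), (xiii), (xvi), derive tax_filed, over_18, means_tested, resident, cond_5.
Round 2 — (ii), (iii), (xiv), derive income_below_cap, eligible_tier1, citizen.
Round 3 — (v), (xv), derive has_valid_id, address_verified.
Round 4 — (iv), (x), derive notify_finance, priority_flag.
Round 5 — (i), derive application_complete.
Closure: {address_verified, adult_resident, age_verified, application_complete, case_approved, citizen, cond_5, eligible_subsidy, eligible_tier1, enrolled_program, exempt_fee, has_dependent, has_valid_id, household_head, income_below_cap, means_tested, notify_finance, over_18, priority_flag, renewal_due, resident, tax_filed} — 22 facts.

22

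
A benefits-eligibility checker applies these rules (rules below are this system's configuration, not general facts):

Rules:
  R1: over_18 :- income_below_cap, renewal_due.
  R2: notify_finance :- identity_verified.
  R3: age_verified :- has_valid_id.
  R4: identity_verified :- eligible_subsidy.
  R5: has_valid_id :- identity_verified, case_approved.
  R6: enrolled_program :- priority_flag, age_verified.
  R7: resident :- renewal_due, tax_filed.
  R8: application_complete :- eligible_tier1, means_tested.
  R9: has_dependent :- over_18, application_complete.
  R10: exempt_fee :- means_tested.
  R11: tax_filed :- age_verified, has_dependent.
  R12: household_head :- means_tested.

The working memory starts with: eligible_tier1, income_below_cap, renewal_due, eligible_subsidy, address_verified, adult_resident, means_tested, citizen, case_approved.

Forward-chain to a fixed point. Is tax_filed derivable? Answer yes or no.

Round 1 — R1, R4, R8, R10, R12, derive over_18, identity_verified, application_complete, exempt_fee, household_head.
Round 2 — R2, R5, R9, derive notify_finance, has_valid_id, has_dependent.
Round 3 — R3, derive age_verified.
Round 4 — R11, derive tax_filed.
Round 5 — R7, derive resident.
tax_filed appears in round 4, so it is derivable.

yes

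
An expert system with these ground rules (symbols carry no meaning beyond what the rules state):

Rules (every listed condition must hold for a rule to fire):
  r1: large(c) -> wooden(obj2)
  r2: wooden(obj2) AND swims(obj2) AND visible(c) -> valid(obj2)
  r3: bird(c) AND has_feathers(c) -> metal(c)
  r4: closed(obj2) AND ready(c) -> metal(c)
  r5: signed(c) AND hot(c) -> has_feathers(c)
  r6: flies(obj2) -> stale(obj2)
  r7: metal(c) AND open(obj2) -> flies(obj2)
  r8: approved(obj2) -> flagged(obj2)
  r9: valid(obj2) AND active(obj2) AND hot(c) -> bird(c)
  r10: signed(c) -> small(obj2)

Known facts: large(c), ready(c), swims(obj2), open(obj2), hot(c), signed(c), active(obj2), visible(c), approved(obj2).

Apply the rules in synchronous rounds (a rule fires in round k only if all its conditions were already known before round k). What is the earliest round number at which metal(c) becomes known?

4

Round 1 fires r1, r5, r8, r10, giving wooden(obj2), has_feathers(c), flagged(obj2), small(obj2).
Round 2 fires r2, giving valid(obj2).
Round 3 fires r9, giving bird(c).
Round 4 fires r3, giving metal(c).
metal(c) first appears in round 4.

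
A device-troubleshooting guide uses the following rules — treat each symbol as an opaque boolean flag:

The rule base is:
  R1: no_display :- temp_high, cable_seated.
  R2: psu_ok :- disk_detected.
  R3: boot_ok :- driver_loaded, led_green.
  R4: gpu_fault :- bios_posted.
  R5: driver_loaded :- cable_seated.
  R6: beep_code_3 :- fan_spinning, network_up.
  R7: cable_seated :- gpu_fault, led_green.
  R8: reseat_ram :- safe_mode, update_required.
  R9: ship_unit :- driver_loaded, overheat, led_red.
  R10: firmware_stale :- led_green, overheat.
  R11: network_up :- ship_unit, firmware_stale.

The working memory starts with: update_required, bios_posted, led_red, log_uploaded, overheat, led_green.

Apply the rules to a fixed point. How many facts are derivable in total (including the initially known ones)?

13

[1] R4 [gpu_fault :- bios_posted.]; R10 [firmware_stale :- led_green, overheat.]. ⇒ new: gpu_fault, firmware_stale.
[2] R7 [cable_seated :- gpu_fault, led_green.]. ⇒ new: cable_seated.
[3] R5 [driver_loaded :- cable_seated.]. ⇒ new: driver_loaded.
[4] R3 [boot_ok :- driver_loaded, led_green.]; R9 [ship_unit :- driver_loaded, overheat, led_red.]. ⇒ new: boot_ok, ship_unit.
[5] R11 [network_up :- ship_unit, firmware_stale.]. ⇒ new: network_up.
Closure: {bios_posted, boot_ok, cable_seated, driver_loaded, firmware_stale, gpu_fault, led_green, led_red, log_uploaded, network_up, overheat, ship_unit, update_required} — 13 facts.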